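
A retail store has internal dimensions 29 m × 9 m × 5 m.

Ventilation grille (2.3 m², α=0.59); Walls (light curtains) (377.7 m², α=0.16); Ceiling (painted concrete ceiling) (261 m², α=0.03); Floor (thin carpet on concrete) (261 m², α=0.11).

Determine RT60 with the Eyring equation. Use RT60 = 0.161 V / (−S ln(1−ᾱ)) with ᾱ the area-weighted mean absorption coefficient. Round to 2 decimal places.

Total surface area S = 2.3 + 377.7 + 261 + 261 = 902.0 m².
Σ(Sᵢαᵢ) = 2.3·0.59 + 377.7·0.16 + 261·0.03 + 261·0.11 = 98.329.
Mean coefficient ᾱ = A/S = 0.1090.
−S·ln(1−ᾱ) = −902.0 × ln(1 − 0.1090) = 104.101.
V = 29 × 9 × 5 = 1305 m³.
RT60 = 0.161 × 1305 / 104.101 = 2.02 s.

2.02 s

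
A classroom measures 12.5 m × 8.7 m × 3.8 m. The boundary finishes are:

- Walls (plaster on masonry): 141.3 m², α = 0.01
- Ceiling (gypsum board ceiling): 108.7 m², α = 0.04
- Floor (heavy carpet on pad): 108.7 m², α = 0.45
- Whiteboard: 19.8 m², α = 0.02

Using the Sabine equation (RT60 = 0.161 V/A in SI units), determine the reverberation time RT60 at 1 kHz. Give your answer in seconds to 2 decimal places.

Total absorption A = 141.3×0.01 + 108.7×0.04 + 108.7×0.45 + 19.8×0.02
  = 1.413 + 4.348 + 48.915 + 0.396 = 55.072 m² sabins.
V = 12.5·8.7·3.8 = 413.25 m³.
T = 0.161 V/A = 0.161·413.25/55.072 = 1.21 s.

1.21 seconds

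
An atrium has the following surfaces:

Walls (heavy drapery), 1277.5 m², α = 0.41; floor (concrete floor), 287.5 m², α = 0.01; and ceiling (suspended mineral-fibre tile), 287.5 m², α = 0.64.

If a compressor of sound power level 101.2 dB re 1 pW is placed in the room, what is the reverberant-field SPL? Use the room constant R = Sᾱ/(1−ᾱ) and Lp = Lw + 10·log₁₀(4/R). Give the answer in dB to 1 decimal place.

76.6 dB

A = 710.650 sabins; S = 1852.5 m².
ᾱ = 0.3836, so room constant R = A/(1−ᾱ) = 1152.904 m².
Lp = 101.2 + 10·log₁₀(4/1152.904) = 101.2 + (-24.60) = 76.6 dB.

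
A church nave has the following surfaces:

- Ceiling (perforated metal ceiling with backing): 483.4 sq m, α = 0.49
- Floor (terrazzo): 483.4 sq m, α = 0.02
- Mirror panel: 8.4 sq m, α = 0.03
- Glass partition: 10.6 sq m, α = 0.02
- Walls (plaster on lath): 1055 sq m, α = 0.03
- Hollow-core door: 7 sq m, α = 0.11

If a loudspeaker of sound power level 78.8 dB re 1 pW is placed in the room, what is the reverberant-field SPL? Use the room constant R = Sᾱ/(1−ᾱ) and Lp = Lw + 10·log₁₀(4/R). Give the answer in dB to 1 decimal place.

A = 279.418 sabins; S = 2047.8 sq m.
ᾱ = 279.418/2047.8 = 0.1364; R = Sᾱ/(1−ᾱ) = 279.418/(1−0.1364) = 323.550 sq m.
Lp = Lw + 10 log₁₀(4/R) = 78.8 -19.08 = 59.7 dB.

59.7 dB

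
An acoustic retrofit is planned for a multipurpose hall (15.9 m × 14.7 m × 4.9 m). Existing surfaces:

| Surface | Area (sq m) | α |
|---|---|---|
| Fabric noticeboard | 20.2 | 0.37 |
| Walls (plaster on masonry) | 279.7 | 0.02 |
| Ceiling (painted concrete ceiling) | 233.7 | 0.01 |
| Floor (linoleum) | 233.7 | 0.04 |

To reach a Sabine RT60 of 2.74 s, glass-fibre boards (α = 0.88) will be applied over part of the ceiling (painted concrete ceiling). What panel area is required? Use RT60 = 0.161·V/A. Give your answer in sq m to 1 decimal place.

Total absorption A₁ = 20.2*0.37 + 279.7*0.02 + 233.7*0.01 + 233.7*0.04
  = 7.474 + 5.594 + 2.337 + 9.348 = 24.753 sq m sabins.
Required A₂ = 0.161·1145.277/2.74 = 67.295 sabins.
Absorption to add: 67.295 − 24.753 = 42.542 sabins.
Each sq m of panel replacing the ceiling (painted concrete ceiling) adds (0.88 − 0.01) = 0.87 sabins.
Panel area = 42.542 / 0.87 = 48.9 sq m.

48.9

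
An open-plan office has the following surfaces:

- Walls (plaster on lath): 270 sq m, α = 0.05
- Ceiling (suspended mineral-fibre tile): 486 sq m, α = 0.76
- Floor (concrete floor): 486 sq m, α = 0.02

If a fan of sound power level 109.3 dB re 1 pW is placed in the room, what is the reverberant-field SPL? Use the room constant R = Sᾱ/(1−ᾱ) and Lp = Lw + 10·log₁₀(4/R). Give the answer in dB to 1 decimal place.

87.7 dB

Σ(Sᵢαᵢ) = 270×0.05 + 486×0.76 + 486×0.02 = 392.580; total area S = 1242.0 sq m.
ᾱ = 0.3161, so room constant R = A/(1−ᾱ) = 574.031 sq m.
Lp = Lw + 10 log₁₀(4/R) = 109.3 -21.57 = 87.7 dB.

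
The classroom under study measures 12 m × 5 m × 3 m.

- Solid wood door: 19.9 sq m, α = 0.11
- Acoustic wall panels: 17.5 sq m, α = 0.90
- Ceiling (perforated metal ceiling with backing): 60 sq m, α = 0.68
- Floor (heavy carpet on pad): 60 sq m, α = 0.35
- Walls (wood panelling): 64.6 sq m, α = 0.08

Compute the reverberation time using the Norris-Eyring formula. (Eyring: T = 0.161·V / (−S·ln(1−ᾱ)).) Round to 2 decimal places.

S = Σ Sᵢ = 222.0 sq m.
Σ(Sᵢαᵢ) = 19.9×0.11 + 17.5×0.90 + 60×0.68 + 60×0.35 + 64.6×0.08 = 84.907.
ᾱ = 84.907 / 222.0 = 0.3825.
−S·ln(1−ᾱ) = −222.0 × ln(1 − 0.3825) = 107.021.
V = 12 × 5 × 3 = 180 m³.
T = 0.161·V/[−S·ln(1−ᾱ)] = 0.161·180/107.021 = 0.27 s.

0.27 seconds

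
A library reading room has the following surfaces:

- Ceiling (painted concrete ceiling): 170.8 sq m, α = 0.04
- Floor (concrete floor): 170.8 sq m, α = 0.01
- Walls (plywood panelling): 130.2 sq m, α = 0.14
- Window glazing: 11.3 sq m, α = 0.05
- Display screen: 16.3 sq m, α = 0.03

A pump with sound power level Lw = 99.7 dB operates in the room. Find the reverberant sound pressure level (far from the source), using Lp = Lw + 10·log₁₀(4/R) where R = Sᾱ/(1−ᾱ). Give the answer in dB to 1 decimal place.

A = 27.822 sabins; S = 499.4 sq m.
ᾱ = 27.822/499.4 = 0.0557; R = Sᾱ/(1−ᾱ) = 27.822/(1−0.0557) = 29.463 sq m.
Lp = Lw + 10 log₁₀(4/R) = 99.7 -8.67 = 91.0 dB.

91.0 dB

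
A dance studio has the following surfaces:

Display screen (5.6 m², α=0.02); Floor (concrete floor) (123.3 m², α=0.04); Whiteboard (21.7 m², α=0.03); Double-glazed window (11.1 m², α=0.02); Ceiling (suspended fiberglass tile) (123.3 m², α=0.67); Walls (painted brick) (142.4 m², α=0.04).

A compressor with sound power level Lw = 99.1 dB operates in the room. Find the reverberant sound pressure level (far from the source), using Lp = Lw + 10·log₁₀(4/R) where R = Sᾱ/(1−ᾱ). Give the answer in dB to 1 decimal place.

84.3 dB

Σ(Sᵢαᵢ) = 5.6×0.02 + 123.3×0.04 + 21.7×0.03 + 11.1×0.02 + 123.3×0.67 + 142.4×0.04 = 94.224; total area S = 427.4 m².
ᾱ = 94.224/427.4 = 0.2205; R = Sᾱ/(1−ᾱ) = 94.224/(1−0.2205) = 120.877 m².
Lp = Lw + 10 log₁₀(4/R) = 99.1 -14.80 = 84.3 dB.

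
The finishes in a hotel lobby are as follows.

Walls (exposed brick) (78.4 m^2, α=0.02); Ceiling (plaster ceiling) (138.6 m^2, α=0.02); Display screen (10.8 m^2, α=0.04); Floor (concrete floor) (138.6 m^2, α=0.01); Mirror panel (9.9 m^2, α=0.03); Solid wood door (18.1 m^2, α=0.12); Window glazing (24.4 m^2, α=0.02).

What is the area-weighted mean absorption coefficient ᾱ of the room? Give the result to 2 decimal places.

0.02

S = Σ Sᵢ = 78.4 + 138.6 + 10.8 + 138.6 + 9.9 + 18.1 + 24.4 = 418.8 m^2.
Weighted sum Σ Sα = 9.115.
ᾱ = A/S = 0.02.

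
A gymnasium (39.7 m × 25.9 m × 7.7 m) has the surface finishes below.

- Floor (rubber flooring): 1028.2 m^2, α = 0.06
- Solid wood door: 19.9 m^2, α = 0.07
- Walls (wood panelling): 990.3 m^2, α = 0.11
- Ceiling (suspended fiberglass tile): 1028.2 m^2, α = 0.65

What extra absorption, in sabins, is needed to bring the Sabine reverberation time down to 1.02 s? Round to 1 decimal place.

409.4 sabins

Summing Sᵢαᵢ: 61.692 + 1.393 + 108.933 + 668.330 → A₁ = 840.348 sabins.
V = 7917.371 m³. Required absorption A₂ = 0.161 × 7917.371 / 1.02 = 1249.703 sabins.
Additional absorption ΔA = 1249.703 − 840.348 = 409.4 sabins.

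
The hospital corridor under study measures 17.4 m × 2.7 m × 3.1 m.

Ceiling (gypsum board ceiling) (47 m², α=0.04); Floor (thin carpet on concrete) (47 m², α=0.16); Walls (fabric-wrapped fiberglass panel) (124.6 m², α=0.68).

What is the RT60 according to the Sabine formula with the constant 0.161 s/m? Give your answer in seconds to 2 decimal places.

A = Σ Sᵢαᵢ = 47·0.04 + 47·0.16 + 124.6·0.68 = 94.128 sabins.
Room volume: 145.638 m³.
T = 0.161 V/A = 0.161·145.638/94.128 = 0.25 s.

0.25 seconds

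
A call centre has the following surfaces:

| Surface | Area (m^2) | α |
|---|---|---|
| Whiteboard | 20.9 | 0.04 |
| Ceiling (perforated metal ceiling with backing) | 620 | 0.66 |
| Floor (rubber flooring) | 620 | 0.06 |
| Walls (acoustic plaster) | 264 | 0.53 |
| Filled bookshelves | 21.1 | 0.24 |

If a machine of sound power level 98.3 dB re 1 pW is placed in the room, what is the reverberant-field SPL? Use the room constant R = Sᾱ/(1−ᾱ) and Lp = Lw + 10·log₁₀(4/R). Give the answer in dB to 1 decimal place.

74.5 dB

Σ(Sᵢαᵢ) = 20.9·0.04 + 620·0.66 + 620·0.06 + 264·0.53 + 21.1·0.24 = 592.220; total area S = 1546.0 m^2.
ᾱ = 592.220/1546.0 = 0.3831; R = Sᾱ/(1−ᾱ) = 592.220/(1−0.3831) = 959.994 m^2.
Lp = Lw + 10 log₁₀(4/R) = 98.3 -23.80 = 74.5 dB.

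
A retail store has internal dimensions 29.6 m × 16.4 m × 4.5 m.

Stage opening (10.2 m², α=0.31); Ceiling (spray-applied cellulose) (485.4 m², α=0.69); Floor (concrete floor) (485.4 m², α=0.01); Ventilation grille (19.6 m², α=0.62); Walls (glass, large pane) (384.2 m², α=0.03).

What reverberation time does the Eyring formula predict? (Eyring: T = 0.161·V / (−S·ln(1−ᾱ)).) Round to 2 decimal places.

0.83 seconds

S = Σ Sᵢ = 1384.8 m².
Absorption A = 10.2×0.31 + 485.4×0.69 + 485.4×0.01 + 19.6×0.62 + 384.2×0.03 = 366.620 sabins.
ᾱ = 366.620 / 1384.8 = 0.2647.
−S·ln(1−ᾱ) = −1384.8 × ln(1 − 0.2647) = 425.794.
V = 29.6 × 16.4 × 4.5 = 2184.48 m³.
RT60 = 0.161 × 2184.48 / 425.794 = 0.83 s.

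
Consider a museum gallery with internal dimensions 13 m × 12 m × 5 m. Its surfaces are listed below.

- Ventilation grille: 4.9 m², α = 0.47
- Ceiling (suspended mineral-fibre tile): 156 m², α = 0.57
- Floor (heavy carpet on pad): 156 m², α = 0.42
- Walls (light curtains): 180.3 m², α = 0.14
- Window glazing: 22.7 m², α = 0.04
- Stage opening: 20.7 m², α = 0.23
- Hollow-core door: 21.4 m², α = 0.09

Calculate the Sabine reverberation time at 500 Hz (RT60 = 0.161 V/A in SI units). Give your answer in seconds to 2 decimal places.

A = Σ Sᵢαᵢ = 4.9*0.47 + 156*0.57 + 156*0.42 + 180.3*0.14 + 22.7*0.04 + 20.7*0.23 + 21.4*0.09 = 189.580 sabins.
Room volume: 780 m³.
Sabine: RT60 = 0.161 × 780 / 189.580 = 0.66 s.

0.66 s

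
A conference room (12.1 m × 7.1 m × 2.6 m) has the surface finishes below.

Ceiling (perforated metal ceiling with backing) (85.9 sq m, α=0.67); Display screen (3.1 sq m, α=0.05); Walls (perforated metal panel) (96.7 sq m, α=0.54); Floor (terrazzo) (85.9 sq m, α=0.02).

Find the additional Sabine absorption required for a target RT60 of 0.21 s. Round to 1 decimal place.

59.6 sabins

Equivalent absorption area: A₁ = 85.9·0.67 + 3.1·0.05 + 96.7·0.54 + 85.9·0.02 = 111.644 sq m.
V = 223.366 m³. Required absorption A₂ = 0.161 × 223.366 / 0.21 = 171.247 sabins.
ΔA = A₂ − A₁ = 171.247 − 111.644 = 59.6 sabins.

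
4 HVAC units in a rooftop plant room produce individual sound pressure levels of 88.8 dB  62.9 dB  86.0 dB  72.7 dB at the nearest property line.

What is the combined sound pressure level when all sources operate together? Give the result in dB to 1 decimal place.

Converting to relative power and adding: 10^(88.8/10) + 10^(62.9/10) + 10^(86.0/10) + 10^(72.7/10) = 1.177e+09.
Combined level = 10 log₁₀(1.177e+09) = 90.7 dB.

90.7 dB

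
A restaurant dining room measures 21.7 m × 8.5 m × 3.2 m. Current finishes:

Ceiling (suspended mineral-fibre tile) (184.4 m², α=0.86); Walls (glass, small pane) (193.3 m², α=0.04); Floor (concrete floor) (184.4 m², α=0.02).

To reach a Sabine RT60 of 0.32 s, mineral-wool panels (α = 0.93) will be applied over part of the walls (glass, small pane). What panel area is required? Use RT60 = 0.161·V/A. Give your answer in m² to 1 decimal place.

A₁ = Σ Sᵢαᵢ = 184.4·0.86 + 193.3·0.04 + 184.4·0.02 = 170.004 sabins.
Required A₂ = 0.161·590.24/0.32 = 296.965 sabins.
ΔA needed = 296.965 − 170.004 = 126.961 sabins.
Each m² of panel replacing the walls (glass, small pane) adds (0.93 − 0.04) = 0.89 sabins.
Panel area = 126.961 / 0.89 = 142.7 m².

142.7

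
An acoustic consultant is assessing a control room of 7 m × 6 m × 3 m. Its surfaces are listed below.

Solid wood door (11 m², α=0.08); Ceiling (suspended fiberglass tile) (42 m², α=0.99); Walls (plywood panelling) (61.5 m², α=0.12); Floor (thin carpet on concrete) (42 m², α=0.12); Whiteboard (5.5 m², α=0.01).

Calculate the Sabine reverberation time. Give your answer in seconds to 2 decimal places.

0.37 sec

Total absorption A = 11×0.08 + 42×0.99 + 61.5×0.12 + 42×0.12 + 5.5×0.01
  = 0.880 + 41.580 + 7.380 + 5.040 + 0.055 = 54.935 m² sabins.
Room volume: 126 m³.
Sabine: RT60 = 0.161 × 126 / 54.935 = 0.37 s.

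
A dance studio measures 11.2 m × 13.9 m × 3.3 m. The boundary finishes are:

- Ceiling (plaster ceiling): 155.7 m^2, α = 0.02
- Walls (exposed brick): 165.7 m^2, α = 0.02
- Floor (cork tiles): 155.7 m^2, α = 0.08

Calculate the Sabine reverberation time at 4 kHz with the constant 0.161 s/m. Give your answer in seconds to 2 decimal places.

4.38 seconds

Total absorption A = 155.7×0.02 + 165.7×0.02 + 155.7×0.08
  = 3.114 + 3.314 + 12.456 = 18.884 m^2 sabins.
Room volume: 513.744 m³.
Sabine: RT60 = 0.161 × 513.744 / 18.884 = 4.38 s.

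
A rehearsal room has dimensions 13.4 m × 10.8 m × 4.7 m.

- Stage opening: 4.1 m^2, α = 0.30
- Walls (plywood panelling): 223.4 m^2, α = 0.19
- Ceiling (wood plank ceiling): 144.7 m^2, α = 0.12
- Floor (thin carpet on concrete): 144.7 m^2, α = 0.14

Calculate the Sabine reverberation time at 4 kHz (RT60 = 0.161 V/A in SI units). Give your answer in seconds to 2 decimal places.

Summing Sᵢαᵢ: 1.230 + 42.446 + 17.364 + 20.258 → A = 81.298 sabins.
V = 13.4·10.8·4.7 = 680.184 m³.
Sabine: RT60 = 0.161 × 680.184 / 81.298 = 1.35 s.

1.35 s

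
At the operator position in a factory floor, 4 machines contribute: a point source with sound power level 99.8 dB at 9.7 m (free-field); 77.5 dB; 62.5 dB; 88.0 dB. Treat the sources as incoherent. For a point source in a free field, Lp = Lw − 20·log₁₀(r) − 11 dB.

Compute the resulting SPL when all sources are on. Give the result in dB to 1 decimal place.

Source at 9.7 m: Lp = 99.8 − 20·log₁₀(9.7) − 11 = 69.1 dB.
Converting to relative power and adding: 10^(69.1/10) + 10^(77.5/10) + 10^(62.5/10) + 10^(88.0/10) = 6.971e+08.
Combined level = 10 log₁₀(6.971e+08) = 88.4 dB.

88.4 dB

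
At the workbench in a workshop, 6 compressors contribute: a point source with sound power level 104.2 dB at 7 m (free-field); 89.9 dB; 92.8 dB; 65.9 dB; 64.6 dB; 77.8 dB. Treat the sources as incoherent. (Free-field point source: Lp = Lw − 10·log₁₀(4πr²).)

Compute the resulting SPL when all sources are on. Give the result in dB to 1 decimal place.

Source at 7 m: Lp = 104.2 − 10·log₁₀(4π·7²) = 104.2 − 10·log₁₀(615.752) = 76.3 dB.
Sum in the linear (power) domain: Σ 10^(Lᵢ/10) = 10^(76.3/10) + 10^(89.9/10) + 10^(92.8/10) + 10^(65.9/10) + 10^(64.6/10) + 10^(77.8/10) = 2.992e+09.
L_total = 10·log₁₀(2.992e+09) = 94.8 dB.

94.8 dB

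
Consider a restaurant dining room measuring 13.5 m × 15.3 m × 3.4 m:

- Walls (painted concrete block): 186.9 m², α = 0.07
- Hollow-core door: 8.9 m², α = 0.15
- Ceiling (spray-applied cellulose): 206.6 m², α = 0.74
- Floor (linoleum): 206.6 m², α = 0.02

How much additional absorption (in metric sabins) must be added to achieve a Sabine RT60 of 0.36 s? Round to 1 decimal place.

A₁ = Σ Sᵢαᵢ = 186.9×0.07 + 8.9×0.15 + 206.6×0.74 + 206.6×0.02 = 171.434 sabins.
For T = 0.36 s, need A₂ = 0.161·V/T = 0.161·702.27/0.36 = 314.071 sabins.
Additional absorption ΔA = 314.071 − 171.434 = 142.6 sabins.

142.6 sabins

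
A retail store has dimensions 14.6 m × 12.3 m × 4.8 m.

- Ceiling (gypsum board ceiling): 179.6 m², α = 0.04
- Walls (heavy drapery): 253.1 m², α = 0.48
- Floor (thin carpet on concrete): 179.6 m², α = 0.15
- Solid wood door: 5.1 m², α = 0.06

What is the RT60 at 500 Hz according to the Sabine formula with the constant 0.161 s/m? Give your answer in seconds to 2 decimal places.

0.89 sec

Equivalent absorption area: A = 179.6*0.04 + 253.1*0.48 + 179.6*0.15 + 5.1*0.06 = 155.918 m².
Volume V = 14.6 × 12.3 × 4.8 = 861.984 m³.
RT60 = 0.161 · V / A = 0.161 × 861.984 / 155.918 = 0.89 s.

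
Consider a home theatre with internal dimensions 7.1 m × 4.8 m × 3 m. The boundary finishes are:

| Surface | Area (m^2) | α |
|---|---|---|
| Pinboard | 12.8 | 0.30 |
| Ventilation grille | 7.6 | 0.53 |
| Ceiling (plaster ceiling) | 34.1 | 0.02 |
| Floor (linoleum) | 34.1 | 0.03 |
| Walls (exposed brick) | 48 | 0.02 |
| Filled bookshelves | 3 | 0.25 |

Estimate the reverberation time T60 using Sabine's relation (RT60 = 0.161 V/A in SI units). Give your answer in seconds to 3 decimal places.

Equivalent absorption area: A = 12.8·0.30 + 7.6·0.53 + 34.1·0.02 + 34.1·0.03 + 48·0.02 + 3·0.25 = 11.283 m^2.
V = 7.1·4.8·3 = 102.24 m³.
T = 0.161 V/A = 0.161·102.24/11.283 = 1.459 s.

1.459 s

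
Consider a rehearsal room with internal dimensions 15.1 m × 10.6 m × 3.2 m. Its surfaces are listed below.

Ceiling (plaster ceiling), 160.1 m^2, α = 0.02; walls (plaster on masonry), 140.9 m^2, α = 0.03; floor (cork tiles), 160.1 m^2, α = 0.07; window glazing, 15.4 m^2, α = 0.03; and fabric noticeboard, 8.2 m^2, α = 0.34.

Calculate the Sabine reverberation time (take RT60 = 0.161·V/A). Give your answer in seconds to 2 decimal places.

3.77 sec

Total absorption A = 160.1×0.02 + 140.9×0.03 + 160.1×0.07 + 15.4×0.03 + 8.2×0.34
  = 3.202 + 4.227 + 11.207 + 0.462 + 2.788 = 21.886 m^2 sabins.
V = 15.1·10.6·3.2 = 512.192 m³.
Sabine: RT60 = 0.161 × 512.192 / 21.886 = 3.77 s.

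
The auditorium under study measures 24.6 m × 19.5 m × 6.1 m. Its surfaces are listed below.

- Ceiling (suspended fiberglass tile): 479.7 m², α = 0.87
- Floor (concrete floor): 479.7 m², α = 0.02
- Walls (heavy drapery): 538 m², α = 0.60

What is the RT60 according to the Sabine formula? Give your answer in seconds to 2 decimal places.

A = Σ Sᵢαᵢ = 479.7·0.87 + 479.7·0.02 + 538·0.60 = 749.733 sabins.
Volume V = 24.6 × 19.5 × 6.1 = 2926.17 m³.
T = 0.161 V/A = 0.161·2926.17/749.733 = 0.63 s.

0.63 seconds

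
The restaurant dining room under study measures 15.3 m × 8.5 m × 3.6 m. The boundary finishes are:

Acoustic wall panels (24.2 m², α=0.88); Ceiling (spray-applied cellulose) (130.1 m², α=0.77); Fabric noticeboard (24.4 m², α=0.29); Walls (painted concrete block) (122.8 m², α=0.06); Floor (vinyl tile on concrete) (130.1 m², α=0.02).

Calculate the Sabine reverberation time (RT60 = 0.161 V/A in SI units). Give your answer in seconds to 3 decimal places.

A = Σ Sᵢαᵢ = 24.2*0.88 + 130.1*0.77 + 24.4*0.29 + 122.8*0.06 + 130.1*0.02 = 138.519 sabins.
Volume V = 15.3 × 8.5 × 3.6 = 468.18 m³.
T = 0.161 V/A = 0.161·468.18/138.519 = 0.544 s.

0.544 seconds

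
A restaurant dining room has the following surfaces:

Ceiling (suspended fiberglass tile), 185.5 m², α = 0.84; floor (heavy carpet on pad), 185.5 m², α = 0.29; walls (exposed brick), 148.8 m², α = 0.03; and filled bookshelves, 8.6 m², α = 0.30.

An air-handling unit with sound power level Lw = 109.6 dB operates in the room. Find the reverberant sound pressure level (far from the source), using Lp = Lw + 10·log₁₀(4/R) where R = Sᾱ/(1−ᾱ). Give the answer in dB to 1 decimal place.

90.0 dB

Σ(Sᵢαᵢ) = 185.5×0.84 + 185.5×0.29 + 148.8×0.03 + 8.6×0.30 = 216.659; total area S = 528.4 m².
ᾱ = 216.659/528.4 = 0.4100; R = Sᾱ/(1−ᾱ) = 216.659/(1−0.4100) = 367.219 m².
Lp = 109.6 + 10·log₁₀(4/367.219) = 109.6 + (-19.63) = 90.0 dB.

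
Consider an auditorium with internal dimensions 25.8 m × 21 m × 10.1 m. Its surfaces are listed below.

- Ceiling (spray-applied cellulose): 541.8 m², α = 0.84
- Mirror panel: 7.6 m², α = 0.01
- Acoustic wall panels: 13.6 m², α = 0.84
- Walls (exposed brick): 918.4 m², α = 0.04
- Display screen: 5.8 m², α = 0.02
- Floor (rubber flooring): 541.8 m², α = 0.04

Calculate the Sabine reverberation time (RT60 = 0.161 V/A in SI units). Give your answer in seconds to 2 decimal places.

1.68 sec

Summing Sᵢαᵢ: 455.112 + 0.076 + 11.424 + 36.736 + 0.116 + 21.672 → A = 525.136 sabins.
V = 25.8·21·10.1 = 5472.18 m³.
T = 0.161 V/A = 0.161·5472.18/525.136 = 1.68 s.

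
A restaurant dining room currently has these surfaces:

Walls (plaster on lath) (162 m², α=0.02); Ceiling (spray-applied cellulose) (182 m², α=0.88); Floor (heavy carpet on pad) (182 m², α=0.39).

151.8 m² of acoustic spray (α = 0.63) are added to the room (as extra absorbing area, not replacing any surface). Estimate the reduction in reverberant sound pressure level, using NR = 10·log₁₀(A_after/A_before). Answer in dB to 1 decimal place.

1.5 dB

Total absorption A_before = 162×0.02 + 182×0.88 + 182×0.39
  = 3.240 + 160.160 + 70.980 = 234.380 m² sabins.
Treatment contributes 151.8·0.63 = 95.634 sabins.
New total A_after = 330.014 sabins.
NR = 10·log₁₀(330.014/234.380) = 1.5 dB.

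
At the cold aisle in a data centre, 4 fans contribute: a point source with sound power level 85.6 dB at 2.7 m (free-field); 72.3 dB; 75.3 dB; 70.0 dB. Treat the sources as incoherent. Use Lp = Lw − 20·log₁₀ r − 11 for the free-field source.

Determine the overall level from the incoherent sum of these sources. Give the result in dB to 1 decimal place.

Source at 2.7 m: Lp = 85.6 − 20·log₁₀(2.7) − 11 = 66.0 dB.
Sum in the linear (power) domain: Σ 10^(Lᵢ/10) = 10^(66.0/10) + 10^(72.3/10) + 10^(75.3/10) + 10^(70.0/10) = 6.485e+07.
Combined level = 10 log₁₀(6.485e+07) = 78.1 dB.

78.1 dB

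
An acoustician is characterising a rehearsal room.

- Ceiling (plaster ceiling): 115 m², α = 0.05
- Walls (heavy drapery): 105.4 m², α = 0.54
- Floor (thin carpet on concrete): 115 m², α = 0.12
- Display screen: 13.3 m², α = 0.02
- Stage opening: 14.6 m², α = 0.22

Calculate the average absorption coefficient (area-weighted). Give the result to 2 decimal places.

0.22

Total surface area S = 363.3 m².
Weighted sum Σ Sα = 79.944.
ᾱ = 79.944 / 363.3 = 0.22.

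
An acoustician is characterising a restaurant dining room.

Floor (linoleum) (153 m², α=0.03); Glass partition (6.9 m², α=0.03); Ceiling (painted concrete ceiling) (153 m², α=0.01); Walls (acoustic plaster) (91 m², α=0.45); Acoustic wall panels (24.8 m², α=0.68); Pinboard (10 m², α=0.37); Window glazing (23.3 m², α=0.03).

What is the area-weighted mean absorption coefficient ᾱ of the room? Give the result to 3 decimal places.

Total surface area S = 462.0 m².
Weighted sum Σ Sα = 68.540.
ᾱ = 68.540 / 462.0 = 0.148.

0.148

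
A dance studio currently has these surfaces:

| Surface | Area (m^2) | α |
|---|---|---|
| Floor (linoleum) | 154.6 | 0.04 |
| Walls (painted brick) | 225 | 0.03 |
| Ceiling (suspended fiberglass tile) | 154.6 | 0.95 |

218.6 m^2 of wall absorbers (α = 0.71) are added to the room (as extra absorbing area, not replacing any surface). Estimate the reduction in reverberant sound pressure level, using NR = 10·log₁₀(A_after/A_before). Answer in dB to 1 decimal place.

Summing Sᵢαᵢ: 6.184 + 6.750 + 146.870 → A_before = 159.804 sabins.
Treatment contributes 218.6·0.71 = 155.206 sabins.
New total A_after = 315.010 sabins.
Reduction = 10 log₁₀(A_after/A_before) = 10 log₁₀(1.9712) = 2.9 dB.

2.9 dB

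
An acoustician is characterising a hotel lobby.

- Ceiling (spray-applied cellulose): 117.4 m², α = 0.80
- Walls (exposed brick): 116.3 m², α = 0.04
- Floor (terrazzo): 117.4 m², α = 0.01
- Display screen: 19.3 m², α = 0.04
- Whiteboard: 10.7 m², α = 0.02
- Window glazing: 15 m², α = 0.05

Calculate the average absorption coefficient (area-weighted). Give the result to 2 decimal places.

0.26

Total surface area S = 396.1 m².
Weighted sum Σ Sα = 101.482.
ᾱ = A/S = 0.26.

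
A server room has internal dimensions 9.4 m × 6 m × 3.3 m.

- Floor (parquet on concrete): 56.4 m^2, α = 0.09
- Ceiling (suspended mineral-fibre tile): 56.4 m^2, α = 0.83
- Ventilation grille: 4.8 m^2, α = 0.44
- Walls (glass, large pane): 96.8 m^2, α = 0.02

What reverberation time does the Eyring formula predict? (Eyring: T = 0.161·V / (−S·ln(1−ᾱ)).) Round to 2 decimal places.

S = Σ Sᵢ = 214.4 m^2.
Absorption A = 56.4×0.09 + 56.4×0.83 + 4.8×0.44 + 96.8×0.02 = 55.936 sabins.
Mean coefficient ᾱ = A/S = 0.2609.
−S·ln(1−ᾱ) = −214.4 × ln(1 − 0.2609) = 64.818.
V = 9.4 × 6 × 3.3 = 186.12 m³.
RT60 = 0.161 × 186.12 / 64.818 = 0.46 s.

0.46 seconds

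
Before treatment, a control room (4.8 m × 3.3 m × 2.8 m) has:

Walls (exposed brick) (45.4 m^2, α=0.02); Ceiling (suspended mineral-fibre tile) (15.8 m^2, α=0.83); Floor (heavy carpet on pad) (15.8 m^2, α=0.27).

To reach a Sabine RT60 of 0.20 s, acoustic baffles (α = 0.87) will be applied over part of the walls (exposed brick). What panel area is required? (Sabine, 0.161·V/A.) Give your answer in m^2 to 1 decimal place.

Equivalent absorption area: A₁ = 45.4×0.02 + 15.8×0.83 + 15.8×0.27 = 18.288 m^2.
Required A₂ = 0.161·44.352/0.20 = 35.703 sabins.
ΔA needed = 35.703 − 18.288 = 17.415 sabins.
Each m^2 of panel replacing the walls (exposed brick) adds (0.87 − 0.02) = 0.85 sabins.
Panel area = 17.415 / 0.85 = 20.5 m^2.

20.5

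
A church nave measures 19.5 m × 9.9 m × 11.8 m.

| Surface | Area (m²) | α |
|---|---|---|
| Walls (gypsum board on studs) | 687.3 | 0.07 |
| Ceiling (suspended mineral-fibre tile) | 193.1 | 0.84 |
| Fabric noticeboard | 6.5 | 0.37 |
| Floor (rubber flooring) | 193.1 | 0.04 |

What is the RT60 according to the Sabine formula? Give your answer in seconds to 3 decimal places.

1.664 sec

A = Σ Sᵢαᵢ = 687.3*0.07 + 193.1*0.84 + 6.5*0.37 + 193.1*0.04 = 220.444 sabins.
Room volume: 2277.99 m³.
T = 0.161 V/A = 0.161·2277.99/220.444 = 1.664 s.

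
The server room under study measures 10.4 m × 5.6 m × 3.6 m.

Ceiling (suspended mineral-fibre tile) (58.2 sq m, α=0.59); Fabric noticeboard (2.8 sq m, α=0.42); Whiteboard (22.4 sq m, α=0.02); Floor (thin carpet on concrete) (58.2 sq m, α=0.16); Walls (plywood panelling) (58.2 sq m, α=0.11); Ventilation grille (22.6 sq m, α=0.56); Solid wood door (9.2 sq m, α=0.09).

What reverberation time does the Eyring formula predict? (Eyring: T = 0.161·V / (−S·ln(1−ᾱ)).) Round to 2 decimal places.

Total surface area S = 58.2 + 2.8 + 22.4 + 58.2 + 58.2 + 22.6 + 9.2 = 231.6 sq m.
Σ(Sᵢαᵢ) = 58.2·0.59 + 2.8·0.42 + 22.4·0.02 + 58.2·0.16 + 58.2·0.11 + 22.6·0.56 + 9.2·0.09 = 65.160.
ᾱ = 65.160 / 231.6 = 0.2813.
Eyring denominator: −S ln(1−ᾱ) = 76.500.
V = 10.4 × 5.6 × 3.6 = 209.664 m³.
T = 0.161·V/[−S·ln(1−ᾱ)] = 0.161·209.664/76.500 = 0.44 s.

0.44 s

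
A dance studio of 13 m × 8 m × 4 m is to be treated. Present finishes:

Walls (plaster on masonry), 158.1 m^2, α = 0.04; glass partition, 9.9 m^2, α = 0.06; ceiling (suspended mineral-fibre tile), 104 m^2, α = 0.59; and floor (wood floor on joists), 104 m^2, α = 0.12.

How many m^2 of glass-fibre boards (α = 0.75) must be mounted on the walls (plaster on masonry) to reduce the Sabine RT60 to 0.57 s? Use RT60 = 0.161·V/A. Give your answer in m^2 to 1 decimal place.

Summing Sᵢαᵢ: 6.324 + 0.594 + 61.360 + 12.480 → A₁ = 80.758 sabins.
Required A₂ = 0.161·416/0.57 = 117.502 sabins.
ΔA needed = 117.502 − 80.758 = 36.744 sabins.
Each m^2 of panel replacing the walls (plaster on masonry) adds (0.75 − 0.04) = 0.71 sabins.
Panel area = 36.744 / 0.71 = 51.8 m^2.

51.8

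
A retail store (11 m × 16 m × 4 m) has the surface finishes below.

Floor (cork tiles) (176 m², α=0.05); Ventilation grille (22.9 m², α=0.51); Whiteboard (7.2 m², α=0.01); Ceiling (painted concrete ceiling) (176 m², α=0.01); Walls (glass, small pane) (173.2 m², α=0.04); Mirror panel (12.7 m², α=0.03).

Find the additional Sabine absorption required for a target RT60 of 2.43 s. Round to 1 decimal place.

17.0 sabins

A₁ = Σ Sᵢαᵢ = 176*0.05 + 22.9*0.51 + 7.2*0.01 + 176*0.01 + 173.2*0.04 + 12.7*0.03 = 29.620 sabins.
Target A₂ = 0.161·704/2.43 = 46.644 sabins (V = 704 m³).
Additional absorption ΔA = 46.644 − 29.620 = 17.0 sabins.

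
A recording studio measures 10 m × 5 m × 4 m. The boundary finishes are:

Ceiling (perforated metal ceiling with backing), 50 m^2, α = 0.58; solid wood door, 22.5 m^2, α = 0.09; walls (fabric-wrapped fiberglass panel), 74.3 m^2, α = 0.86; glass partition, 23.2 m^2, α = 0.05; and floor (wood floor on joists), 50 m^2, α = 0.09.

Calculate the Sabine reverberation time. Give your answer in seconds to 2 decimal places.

0.32 s

Summing Sᵢαᵢ: 29.000 + 2.025 + 63.898 + 1.160 + 4.500 → A = 100.583 sabins.
Room volume: 200 m³.
RT60 = 0.161 · V / A = 0.161 × 200 / 100.583 = 0.32 s.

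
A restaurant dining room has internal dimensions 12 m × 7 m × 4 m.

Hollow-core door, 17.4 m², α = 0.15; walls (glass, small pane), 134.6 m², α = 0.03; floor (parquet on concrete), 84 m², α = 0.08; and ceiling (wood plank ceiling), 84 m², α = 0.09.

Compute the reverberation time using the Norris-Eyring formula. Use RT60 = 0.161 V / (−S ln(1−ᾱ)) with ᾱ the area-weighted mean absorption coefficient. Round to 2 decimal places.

S = Σ Sᵢ = 320.0 m².
Σ(Sᵢαᵢ) = 17.4·0.15 + 134.6·0.03 + 84·0.08 + 84·0.09 = 20.928.
Mean coefficient ᾱ = A/S = 0.0654.
Eyring denominator: −S ln(1−ᾱ) = 21.644.
V = 12 × 7 × 4 = 336 m³.
RT60 = 0.161 × 336 / 21.644 = 2.50 s.

2.50 s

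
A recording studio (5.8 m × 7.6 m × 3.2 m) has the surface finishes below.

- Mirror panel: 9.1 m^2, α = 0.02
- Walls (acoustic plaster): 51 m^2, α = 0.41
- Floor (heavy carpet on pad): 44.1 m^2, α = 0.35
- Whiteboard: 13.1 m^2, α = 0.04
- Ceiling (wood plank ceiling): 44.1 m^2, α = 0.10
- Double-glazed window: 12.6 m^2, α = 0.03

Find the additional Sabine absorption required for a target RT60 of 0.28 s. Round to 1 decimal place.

A₁ = Σ Sᵢαᵢ = 9.1*0.02 + 51*0.41 + 44.1*0.35 + 13.1*0.04 + 44.1*0.10 + 12.6*0.03 = 41.839 sabins.
For T = 0.28 s, need A₂ = 0.161·V/T = 0.161·141.056/0.28 = 81.107 sabins.
Shortfall: 81.107 − 41.839 = 39.3 sabins.

39.3 sabins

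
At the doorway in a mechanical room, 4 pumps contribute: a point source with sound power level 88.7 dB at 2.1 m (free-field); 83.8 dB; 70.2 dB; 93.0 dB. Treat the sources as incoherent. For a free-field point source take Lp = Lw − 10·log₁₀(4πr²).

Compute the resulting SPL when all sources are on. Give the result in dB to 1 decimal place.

93.5 dB

Source at 2.1 m: Lp = 88.7 − 10·log₁₀(4π·2.1²) = 88.7 − 10·log₁₀(55.418) = 71.3 dB.
Converting to relative power and adding: 10^(71.3/10) + 10^(83.8/10) + 10^(70.2/10) + 10^(93.0/10) = 2.259e+09.
Back to dB: 10·log₁₀ Σ = 93.5 dB.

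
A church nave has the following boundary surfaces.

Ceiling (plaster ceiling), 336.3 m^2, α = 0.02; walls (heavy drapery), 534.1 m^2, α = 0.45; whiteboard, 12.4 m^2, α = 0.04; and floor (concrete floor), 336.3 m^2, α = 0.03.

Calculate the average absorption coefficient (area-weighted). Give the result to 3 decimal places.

0.211

S = Σ Sᵢ = 336.3 + 534.1 + 12.4 + 336.3 = 1219.1 m^2.
A = 336.3×0.02 + 534.1×0.45 + 12.4×0.04 + 336.3×0.03 = 257.656 sabins.
ᾱ = 257.656 / 1219.1 = 0.211.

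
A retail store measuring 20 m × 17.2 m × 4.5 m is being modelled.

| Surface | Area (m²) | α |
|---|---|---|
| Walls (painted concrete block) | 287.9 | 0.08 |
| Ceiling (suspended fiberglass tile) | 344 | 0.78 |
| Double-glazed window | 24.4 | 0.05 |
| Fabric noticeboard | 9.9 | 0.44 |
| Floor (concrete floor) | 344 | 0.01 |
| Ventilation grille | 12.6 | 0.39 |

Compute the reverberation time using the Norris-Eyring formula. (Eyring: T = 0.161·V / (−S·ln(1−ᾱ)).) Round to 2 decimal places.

0.69 seconds

S = Σ Sᵢ = 1022.8 m².
Σ(Sᵢαᵢ) = 287.9×0.08 + 344×0.78 + 24.4×0.05 + 9.9×0.44 + 344×0.01 + 12.6×0.39 = 305.282.
ᾱ = 305.282 / 1022.8 = 0.2985.
Eyring denominator: −S ln(1−ᾱ) = 362.618.
V = 20 × 17.2 × 4.5 = 1548 m³.
T = 0.161·V/[−S·ln(1−ᾱ)] = 0.161·1548/362.618 = 0.69 s.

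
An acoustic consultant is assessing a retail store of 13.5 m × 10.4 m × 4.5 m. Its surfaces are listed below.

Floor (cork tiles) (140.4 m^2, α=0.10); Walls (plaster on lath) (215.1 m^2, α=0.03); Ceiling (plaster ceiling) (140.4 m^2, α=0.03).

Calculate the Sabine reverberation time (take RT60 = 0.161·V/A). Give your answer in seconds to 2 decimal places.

A = Σ Sᵢαᵢ = 140.4·0.10 + 215.1·0.03 + 140.4·0.03 = 24.705 sabins.
V = 13.5·10.4·4.5 = 631.8 m³.
T = 0.161 V/A = 0.161·631.8/24.705 = 4.12 s.

4.12 s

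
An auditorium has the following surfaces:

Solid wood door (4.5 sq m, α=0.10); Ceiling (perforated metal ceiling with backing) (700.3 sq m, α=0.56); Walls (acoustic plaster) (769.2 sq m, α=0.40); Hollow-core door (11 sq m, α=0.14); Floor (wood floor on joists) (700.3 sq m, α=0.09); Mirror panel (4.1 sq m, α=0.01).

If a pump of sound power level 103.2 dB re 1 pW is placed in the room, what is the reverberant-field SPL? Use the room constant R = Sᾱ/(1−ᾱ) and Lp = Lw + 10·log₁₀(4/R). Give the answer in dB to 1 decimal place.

78.5 dB

Σ(Sᵢαᵢ) = 4.5·0.10 + 700.3·0.56 + 769.2·0.40 + 11·0.14 + 700.3·0.09 + 4.1·0.01 = 764.906; total area S = 2189.4 sq m.
ᾱ = 764.906/2189.4 = 0.3494; R = Sᾱ/(1−ᾱ) = 764.906/(1−0.3494) = 1175.693 sq m.
Lp = 103.2 + 10·log₁₀(4/1175.693) = 103.2 + (-24.68) = 78.5 dB.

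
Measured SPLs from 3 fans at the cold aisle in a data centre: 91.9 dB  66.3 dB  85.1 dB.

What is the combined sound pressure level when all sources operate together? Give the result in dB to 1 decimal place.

Sum in the linear (power) domain: Σ 10^(Lᵢ/10) = 10^(91.9/10) + 10^(66.3/10) + 10^(85.1/10) = 1.877e+09.
L_total = 10·log₁₀(1.877e+09) = 92.7 dB.

92.7 dB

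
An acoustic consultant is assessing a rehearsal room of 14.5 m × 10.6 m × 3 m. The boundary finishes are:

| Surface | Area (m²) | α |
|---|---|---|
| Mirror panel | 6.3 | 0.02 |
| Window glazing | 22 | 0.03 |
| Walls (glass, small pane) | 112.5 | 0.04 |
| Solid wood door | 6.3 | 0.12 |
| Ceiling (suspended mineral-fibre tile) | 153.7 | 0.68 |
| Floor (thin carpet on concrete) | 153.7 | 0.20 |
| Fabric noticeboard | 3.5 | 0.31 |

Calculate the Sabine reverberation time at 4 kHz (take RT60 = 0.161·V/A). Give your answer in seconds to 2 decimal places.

Total absorption A = 6.3*0.02 + 22*0.03 + 112.5*0.04 + 6.3*0.12 + 153.7*0.68 + 153.7*0.20 + 3.5*0.31
  = 0.126 + 0.660 + 4.500 + 0.756 + 104.516 + 30.740 + 1.085 = 142.383 m² sabins.
Volume V = 14.5 × 10.6 × 3 = 461.1 m³.
T = 0.161 V/A = 0.161·461.1/142.383 = 0.52 s.

0.52 sec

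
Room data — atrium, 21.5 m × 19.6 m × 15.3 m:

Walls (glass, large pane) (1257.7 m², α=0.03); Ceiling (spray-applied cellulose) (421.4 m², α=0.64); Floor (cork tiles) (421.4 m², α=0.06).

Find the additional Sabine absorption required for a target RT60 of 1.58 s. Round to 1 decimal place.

324.3 sabins

Total absorption A₁ = 1257.7·0.03 + 421.4·0.64 + 421.4·0.06
  = 37.731 + 269.696 + 25.284 = 332.711 m² sabins.
V = 6447.42 m³. Required absorption A₂ = 0.161 × 6447.42 / 1.58 = 656.984 sabins.
ΔA = A₂ − A₁ = 656.984 − 332.711 = 324.3 sabins.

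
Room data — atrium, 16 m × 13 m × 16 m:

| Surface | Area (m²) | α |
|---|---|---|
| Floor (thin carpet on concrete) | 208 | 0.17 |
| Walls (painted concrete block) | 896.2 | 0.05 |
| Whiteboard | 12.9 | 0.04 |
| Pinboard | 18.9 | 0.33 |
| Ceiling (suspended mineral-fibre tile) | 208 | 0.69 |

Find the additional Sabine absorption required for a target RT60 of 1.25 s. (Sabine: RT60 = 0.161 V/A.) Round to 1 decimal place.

198.2 sabins

Equivalent absorption area: A₁ = 208*0.17 + 896.2*0.05 + 12.9*0.04 + 18.9*0.33 + 208*0.69 = 230.443 m².
Target A₂ = 0.161·3328/1.25 = 428.646 sabins (V = 3328 m³).
Shortfall: 428.646 − 230.443 = 198.2 sabins.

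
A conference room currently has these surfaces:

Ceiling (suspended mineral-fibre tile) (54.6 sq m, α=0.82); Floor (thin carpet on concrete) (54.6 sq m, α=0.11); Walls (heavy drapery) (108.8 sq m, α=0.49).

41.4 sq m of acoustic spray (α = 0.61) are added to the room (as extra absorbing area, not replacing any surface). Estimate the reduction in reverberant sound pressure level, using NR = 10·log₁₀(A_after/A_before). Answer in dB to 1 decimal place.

Total absorption A_before = 54.6·0.82 + 54.6·0.11 + 108.8·0.49
  = 44.772 + 6.006 + 53.312 = 104.090 sq m sabins.
Added absorption = 41.4 × 0.61 = 25.254 sabins.
A_after = 104.090 + 25.254 = 129.344 sabins.
NR = 10·log₁₀(129.344/104.090) = 0.9 dB.

0.9 dB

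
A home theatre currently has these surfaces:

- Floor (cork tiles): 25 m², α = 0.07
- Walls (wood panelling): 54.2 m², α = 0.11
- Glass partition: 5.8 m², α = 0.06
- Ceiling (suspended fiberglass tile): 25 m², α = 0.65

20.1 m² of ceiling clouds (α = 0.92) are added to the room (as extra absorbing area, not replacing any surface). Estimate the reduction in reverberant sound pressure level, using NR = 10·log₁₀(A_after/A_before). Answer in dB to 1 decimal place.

A_before = Σ Sᵢαᵢ = 25*0.07 + 54.2*0.11 + 5.8*0.06 + 25*0.65 = 24.310 sabins.
Added absorption = 20.1 × 0.92 = 18.492 sabins.
A_after = 24.310 + 18.492 = 42.802 sabins.
NR = 10·log₁₀(42.802/24.310) = 2.5 dB.

2.5 dB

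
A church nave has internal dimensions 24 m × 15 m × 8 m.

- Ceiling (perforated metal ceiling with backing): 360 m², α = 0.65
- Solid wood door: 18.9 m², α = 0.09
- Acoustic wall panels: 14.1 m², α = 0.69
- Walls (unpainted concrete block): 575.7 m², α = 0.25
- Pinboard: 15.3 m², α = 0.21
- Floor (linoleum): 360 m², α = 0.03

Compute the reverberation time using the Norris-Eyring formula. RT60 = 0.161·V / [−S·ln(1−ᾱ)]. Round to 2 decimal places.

Total surface area S = 360 + 18.9 + 14.1 + 575.7 + 15.3 + 360 = 1344.0 m².
Absorption A = 360×0.65 + 18.9×0.09 + 14.1×0.69 + 575.7×0.25 + 15.3×0.21 + 360×0.03 = 403.368 sabins.
ᾱ = 403.368 / 1344.0 = 0.3001.
Eyring denominator: −S ln(1−ᾱ) = 479.563.
V = 24 × 15 × 8 = 2880 m³.
RT60 = 0.161 × 2880 / 479.563 = 0.97 s.

0.97 s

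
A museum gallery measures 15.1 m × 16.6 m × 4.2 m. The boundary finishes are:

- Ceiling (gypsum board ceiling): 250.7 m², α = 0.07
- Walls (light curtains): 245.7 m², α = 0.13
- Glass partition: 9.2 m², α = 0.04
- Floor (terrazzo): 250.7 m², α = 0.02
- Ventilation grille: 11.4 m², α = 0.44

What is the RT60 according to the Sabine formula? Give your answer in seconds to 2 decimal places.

Total absorption A = 250.7×0.07 + 245.7×0.13 + 9.2×0.04 + 250.7×0.02 + 11.4×0.44
  = 17.549 + 31.941 + 0.368 + 5.014 + 5.016 = 59.888 m² sabins.
V = 15.1·16.6·4.2 = 1052.772 m³.
Sabine: RT60 = 0.161 × 1052.772 / 59.888 = 2.83 s.

2.83 s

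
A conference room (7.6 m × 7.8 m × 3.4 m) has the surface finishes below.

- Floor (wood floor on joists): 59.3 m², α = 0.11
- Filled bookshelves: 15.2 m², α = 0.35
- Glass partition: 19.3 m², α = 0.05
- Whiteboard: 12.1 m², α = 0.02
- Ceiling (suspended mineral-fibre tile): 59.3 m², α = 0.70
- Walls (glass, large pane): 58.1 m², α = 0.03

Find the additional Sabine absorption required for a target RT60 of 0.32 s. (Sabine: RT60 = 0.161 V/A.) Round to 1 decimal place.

45.1 sabins

Total absorption A₁ = 59.3×0.11 + 15.2×0.35 + 19.3×0.05 + 12.1×0.02 + 59.3×0.70 + 58.1×0.03
  = 6.523 + 5.320 + 0.965 + 0.242 + 41.510 + 1.743 = 56.303 m² sabins.
Target A₂ = 0.161·201.552/0.32 = 101.406 sabins (V = 201.552 m³).
Additional absorption ΔA = 101.406 − 56.303 = 45.1 sabins.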